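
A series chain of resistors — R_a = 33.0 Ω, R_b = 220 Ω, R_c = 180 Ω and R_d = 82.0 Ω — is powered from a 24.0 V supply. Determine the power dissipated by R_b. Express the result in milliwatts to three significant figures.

478 mW

In a series string the same current flows through every resistor — find that current, then P = I²R for the one we want.
R_total = 33.0 + 220 + 180 + 82.0 = 515.0 Ω
I = V / R_total = 24.0 / 515.0 = 0.04660 A
P_R_b = I² × R_b = (0.04660)² × 220 = 0.4778 W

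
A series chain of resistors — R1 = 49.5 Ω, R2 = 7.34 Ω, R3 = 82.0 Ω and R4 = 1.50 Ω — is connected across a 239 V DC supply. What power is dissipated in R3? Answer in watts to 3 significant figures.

238 W

In a series string the same current flows through every resistor — find that current, then P = I²R for the one we want.
R_total = 49.5 + 7.34 + 82.0 + 1.50 = 140.3 Ω
I = V / R_total = 239 / 140.3 = 1.703 A
P_R3 = I² × R3 = (1.703)² × 82.0 = 237.8 W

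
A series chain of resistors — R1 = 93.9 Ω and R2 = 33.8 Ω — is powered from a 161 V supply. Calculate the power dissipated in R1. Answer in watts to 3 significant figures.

Every series element carries the same I. Get I from the total resistance, then P = I² × R1.
R_total = 93.9 + 33.8 = 127.7 Ω
I = V / R_total = 161 / 127.7 = 1.261 A
P_R1 = I² × R1 = (1.261)² × 93.9 = 149.3 W

149 W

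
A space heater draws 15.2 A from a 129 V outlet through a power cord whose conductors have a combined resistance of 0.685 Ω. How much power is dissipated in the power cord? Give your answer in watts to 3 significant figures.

158 W

Line loss is just I²R for the cable — we know both I and R_line directly.
The power cord carries the full 15.2 A.
P_line = I² R_line = (15.20)² × 0.685 = 158.3 W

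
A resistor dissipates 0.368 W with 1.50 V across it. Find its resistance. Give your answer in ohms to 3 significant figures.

6.11 Ω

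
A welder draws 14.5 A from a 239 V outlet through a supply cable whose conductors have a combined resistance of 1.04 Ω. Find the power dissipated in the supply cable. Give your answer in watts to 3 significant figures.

The supply cable is a series resistance carrying the load current; its dissipation is I²R_line.
The supply cable carries the full 14.5 A.
P_line = I² R_line = (14.50)² × 1.04 = 218.7 W

219 W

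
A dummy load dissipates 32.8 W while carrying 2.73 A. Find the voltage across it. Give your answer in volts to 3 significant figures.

Rearranging the power relation for the two known quantities gives V = P / I.
V = 32.8 / 2.730 = 12.01 V

12.0 V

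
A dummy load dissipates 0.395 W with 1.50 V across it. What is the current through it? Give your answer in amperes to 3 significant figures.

From P = V I = I²R = V²/R, with the two given quantities we get I = P / V.
I = 0.395 / 1.50 = 0.2633 A

0.263 A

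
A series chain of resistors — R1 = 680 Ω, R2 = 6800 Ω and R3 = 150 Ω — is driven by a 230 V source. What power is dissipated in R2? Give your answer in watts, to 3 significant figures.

6.18 W

Since the resistors are in series they all carry the loop current I = V/R_total; the power in any one is I²R.
R_total = 680 + 6800 + 150 = 7630 Ω
I = V / R_total = 230 / 7630 = 0.03014 A
P_R2 = I² × R2 = (0.03014)² × 6800 = 6.179 W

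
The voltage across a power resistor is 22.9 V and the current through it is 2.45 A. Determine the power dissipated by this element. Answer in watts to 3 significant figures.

V and I are known directly — P = V I, no intermediate step needed.
P = 22.9 V × 2.450 A = 56.11 W

56.1 W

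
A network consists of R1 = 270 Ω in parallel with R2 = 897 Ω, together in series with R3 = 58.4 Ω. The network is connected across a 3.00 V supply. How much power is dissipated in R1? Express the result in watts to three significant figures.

Combine R1 and R2 into their parallel equivalent first, reducing the network to two series resistors.
R_p = (270×897)/(270+897) = 207.5 Ω
R_total = R_p + 58.4 = 207.5 + 58.4 = 265.9 Ω
I = V / R_total = 3.00 / 265.9 = 0.01128 A
Voltage across the parallel pair: V_p = I × R_p = 0.01128 × 207.5 = 2.341 V
R1 sits across V_p; its power is V_p²/R.
P_R1 = (2.341)² / 270 = 0.02030 W

0.0203 W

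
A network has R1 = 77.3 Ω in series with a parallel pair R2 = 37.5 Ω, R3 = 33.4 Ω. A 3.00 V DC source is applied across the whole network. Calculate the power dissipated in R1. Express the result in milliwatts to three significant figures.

Replace R2 and R3 with their parallel equivalent so the circuit becomes R1 in series with R_p.
R_p = (37.5×33.4)/(37.5+33.4) = 17.67 Ω
R_total = 77.3 + 17.67 = 94.97 Ω
I = V / R_total = 3.00 / 94.97 = 0.03159 A
All the current flows through R1; use P = I²R.
P_R1 = (0.03159)² × 77.3 = 0.07714 W

77.1 mW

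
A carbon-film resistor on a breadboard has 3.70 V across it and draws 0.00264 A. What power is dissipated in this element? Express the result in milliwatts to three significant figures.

9.77 mW

Since both terminal voltage and current are stated, P = V I gives the power in one step.
P = 3.70 V × 0.002640 A = 0.009768 W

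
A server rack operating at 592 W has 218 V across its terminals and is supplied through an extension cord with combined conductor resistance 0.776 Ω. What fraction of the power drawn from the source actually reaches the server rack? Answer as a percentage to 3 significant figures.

I = P / V = 592 / 218 = 2.716 A through the extension cord.
P_line = I² R_line = (2.716)² × 0.776 = 5.723 W
P_source = P_load + P_line = 592.0 + 5.723 = 597.7 W
η = P_load / P_source = 592.0 / 597.7 = 0.9904

99.0 %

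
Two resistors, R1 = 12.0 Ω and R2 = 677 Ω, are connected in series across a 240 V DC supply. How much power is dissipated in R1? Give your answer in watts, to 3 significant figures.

In a series string the same current flows through every resistor — find that current, then P = I²R for the one we want.
R_total = 12.0 + 677 = 689.0 Ω
I = V / R_total = 240 / 689.0 = 0.3483 A
P_R1 = I² × R1 = (0.3483)² × 12.0 = 1.456 W

1.46 W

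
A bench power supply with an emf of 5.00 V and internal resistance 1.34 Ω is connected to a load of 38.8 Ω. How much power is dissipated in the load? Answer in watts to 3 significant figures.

0.602 W

Load and internal resistance form a series loop — compute the loop current, then the load power via I²R.
I = ε / (r + R) = 5.00 / (1.34 + 38.8) = 0.1246 A
P_load = I² R = (0.1246)² × 38.8 = 0.6020 W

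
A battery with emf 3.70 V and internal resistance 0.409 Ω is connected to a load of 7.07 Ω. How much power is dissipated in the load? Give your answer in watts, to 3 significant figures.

1.73 W

Load and internal resistance form a series loop — compute the loop current, then the load power via I²R.
I = ε / (r + R) = 3.70 / (0.409 + 7.07) = 0.4947 A
P_load = I² R = (0.4947)² × 7.07 = 1.730 W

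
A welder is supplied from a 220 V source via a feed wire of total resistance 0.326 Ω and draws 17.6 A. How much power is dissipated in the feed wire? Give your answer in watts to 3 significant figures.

101 W

Only the current and the line resistance are needed for the I²R loss.
The feed wire carries the full 17.6 A.
P_line = I² R_line = (17.60)² × 0.326 = 101.0 W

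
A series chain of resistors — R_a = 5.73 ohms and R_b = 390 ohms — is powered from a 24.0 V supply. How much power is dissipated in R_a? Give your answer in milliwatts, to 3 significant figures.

21.1 mW

Since the resistors are in series they all carry the loop current I = V/R_total; the power in any one is I²R.
R_total = 5.73 + 390 = 395.7 Ω
I = V / R_total = 24.0 / 395.7 = 0.06065 A
P_R_a = I² × R_a = (0.06065)² × 5.73 = 0.02108 W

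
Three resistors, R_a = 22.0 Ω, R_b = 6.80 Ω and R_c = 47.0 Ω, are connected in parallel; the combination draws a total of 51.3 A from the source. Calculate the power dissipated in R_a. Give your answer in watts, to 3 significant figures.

Parallel branches share V, not I — compute V via R_eq, then use V²/R for the target branch.
1/R_eq = 1/22.0 + 1/6.80 + 1/47.0 ⇒ R_eq = 4.677 Ω
V = I_total × R_eq = 51.30 × 4.677 = 240.0 V
P_R_a = V² / R_a = (240.0)² / 22.0 = 2617 W

2620 W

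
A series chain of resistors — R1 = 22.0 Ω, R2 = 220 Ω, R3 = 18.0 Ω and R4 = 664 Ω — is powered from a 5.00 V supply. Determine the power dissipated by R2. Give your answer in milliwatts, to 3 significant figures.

Since the resistors are in series they all carry the loop current I = V/R_total; the power in any one is I²R.
R_total = 22.0 + 220 + 18.0 + 664 = 924.0 Ω
I = V / R_total = 5.00 / 924.0 = 0.005411 A
P_R2 = I² × R2 = (0.005411)² × 220 = 0.006442 W

6.44 mW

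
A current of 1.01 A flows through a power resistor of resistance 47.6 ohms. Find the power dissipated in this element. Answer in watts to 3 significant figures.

Knowing I and R, the power is just I²R — no need to find V first.
P = (1.010 A)² × 47.6 Ω = 48.56 W

48.6 W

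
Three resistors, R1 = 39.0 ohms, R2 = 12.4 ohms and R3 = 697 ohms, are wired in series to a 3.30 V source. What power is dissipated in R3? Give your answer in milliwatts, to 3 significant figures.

Since the resistors are in series they all carry the loop current I = V/R_total; the power in any one is I²R.
R_total = 39.0 + 12.4 + 697 = 748.4 Ω
I = V / R_total = 3.30 / 748.4 = 0.004409 A
P_R3 = I² × R3 = (0.004409)² × 697 = 0.01355 W

13.6 mW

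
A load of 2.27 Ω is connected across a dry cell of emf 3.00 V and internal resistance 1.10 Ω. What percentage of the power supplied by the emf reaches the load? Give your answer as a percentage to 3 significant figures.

Efficiency is P_load / P_total. With a series r and R sharing the same I, P = I²R for each, so η = R/(R+r).
η = R / (R + r) = 2.27 / (2.27 + 1.10) = 0.6736

67.4 %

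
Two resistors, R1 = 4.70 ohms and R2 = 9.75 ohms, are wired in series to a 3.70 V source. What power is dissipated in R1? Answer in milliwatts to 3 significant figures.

308 mW

The current is common to all series resistors; compute it, then apply P = I²R for the target.
R_total = 4.70 + 9.75 = 14.45 Ω
I = V / R_total = 3.70 / 14.45 = 0.2561 A
P_R1 = I² × R1 = (0.2561)² × 4.70 = 0.3082 W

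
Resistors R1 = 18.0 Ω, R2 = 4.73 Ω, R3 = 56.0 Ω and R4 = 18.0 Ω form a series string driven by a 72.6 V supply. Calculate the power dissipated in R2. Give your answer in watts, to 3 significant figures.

Since the resistors are in series they all carry the loop current I = V/R_total; the power in any one is I²R.
R_total = 18.0 + 4.73 + 56.0 + 18.0 = 96.73 Ω
I = V / R_total = 72.6 / 96.73 = 0.7505 A
P_R2 = I² × R2 = (0.7505)² × 4.73 = 2.664 W

2.66 W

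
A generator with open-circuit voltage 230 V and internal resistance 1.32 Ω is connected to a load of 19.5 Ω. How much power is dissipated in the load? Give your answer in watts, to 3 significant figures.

With r and R in series, I = ε/(r+R); the load dissipates I²R.
I = ε / (r + R) = 230 / (1.32 + 19.5) = 11.05 A
P_load = I² R = (11.05)² × 19.5 = 2380 W

2380 W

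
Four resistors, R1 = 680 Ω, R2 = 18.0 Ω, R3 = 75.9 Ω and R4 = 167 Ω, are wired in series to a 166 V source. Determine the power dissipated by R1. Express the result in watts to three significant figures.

21.2 W

Series elements share the same current, so find I first, then use P = I²R.
R_total = 680 + 18.0 + 75.9 + 167 = 940.9 Ω
I = V / R_total = 166 / 940.9 = 0.1764 A
P_R1 = I² × R1 = (0.1764)² × 680 = 21.17 W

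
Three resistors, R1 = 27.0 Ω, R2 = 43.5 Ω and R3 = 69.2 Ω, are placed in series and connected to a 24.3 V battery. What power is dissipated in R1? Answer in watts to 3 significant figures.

0.817 W

In a series string the same current flows through every resistor — find that current, then P = I²R for the one we want.
R_total = 27.0 + 43.5 + 69.2 = 139.7 Ω
I = V / R_total = 24.3 / 139.7 = 0.1739 A
P_R1 = I² × R1 = (0.1739)² × 27.0 = 0.8169 W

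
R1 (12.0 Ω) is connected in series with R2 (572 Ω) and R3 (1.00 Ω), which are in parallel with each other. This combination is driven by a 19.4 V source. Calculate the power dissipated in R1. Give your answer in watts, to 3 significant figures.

26.7 W

Reduce the parallel pair to R_p first; the network is then a simple series string.
R_p = (572×1.00)/(572+1.00) = 0.9983 Ω
R_total = 12.0 + 0.9983 = 13.00 Ω
I = V / R_total = 19.4 / 13.00 = 1.493 A
R1 carries the full series current, so P = I²R.
P_R1 = (1.493)² × 12.0 = 26.73 W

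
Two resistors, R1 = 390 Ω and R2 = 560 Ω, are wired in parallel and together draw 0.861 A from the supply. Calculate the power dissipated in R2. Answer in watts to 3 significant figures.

We need the common branch voltage; get it from I_total × R_eq, then P = V²/R for the branch.
1/R_eq = 1/390 + 1/560 ⇒ R_eq = 229.9 Ω
V = I_total × R_eq = 0.8610 × 229.9 = 197.9 V
P_R2 = V² / R2 = (197.9)² / 560 = 69.96 W

70.0 W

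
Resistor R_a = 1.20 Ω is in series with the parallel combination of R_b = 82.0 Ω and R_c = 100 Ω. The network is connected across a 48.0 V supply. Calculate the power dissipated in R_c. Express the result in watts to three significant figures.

Reduce the parallel pair to R_p first; the network is then a simple series string.
R_p = (82.0×100)/(82.0+100) = 45.05 Ω
R_total = 1.20 + 45.05 = 46.25 Ω
I = V / R_total = 48.0 / 46.25 = 1.038 A
Voltage across the parallel pair: V_p = I × R_p = 1.038 × 45.05 = 46.75 V
R_c is across V_p, so use P = V²/R for that branch.
P_R_c = (46.75)² / 100 = 21.86 W

21.9 W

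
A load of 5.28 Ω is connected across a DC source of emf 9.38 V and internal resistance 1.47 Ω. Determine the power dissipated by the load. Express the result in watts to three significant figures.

With r and R in series, I = ε/(r+R); the load dissipates I²R.
I = ε / (r + R) = 9.38 / (1.47 + 5.28) = 1.390 A
P_load = I² R = (1.390)² × 5.28 = 10.20 W

10.2 W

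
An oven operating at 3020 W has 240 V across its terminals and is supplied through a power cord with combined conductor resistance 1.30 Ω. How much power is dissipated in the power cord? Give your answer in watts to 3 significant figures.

206 W

Line loss is just I²R for the cable — we know both I and R_line directly.
I = P / V = 3020 / 240 = 12.58 A through the power cord.
P_line = I² R_line = (12.58)² × 1.30 = 205.8 W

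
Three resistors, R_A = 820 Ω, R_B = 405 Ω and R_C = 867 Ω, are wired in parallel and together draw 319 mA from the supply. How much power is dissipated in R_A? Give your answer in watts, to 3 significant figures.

5.29 W

Only the total current is stated, so first find the parallel equivalent to get the voltage across the combination.
1/R_eq = 1/820 + 1/405 + 1/867 ⇒ R_eq = 206.5 Ω
V = I_total × R_eq = 0.3190 × 206.5 = 65.88 V
P_R_A = V² / R_A = (65.88)² / 820 = 5.293 W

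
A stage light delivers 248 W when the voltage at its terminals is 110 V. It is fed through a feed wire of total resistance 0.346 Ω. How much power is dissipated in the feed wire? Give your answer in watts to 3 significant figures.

1.76 W

Line loss is just I²R for the cable — we know both I and R_line directly.
I = P / V = 248 / 110 = 2.255 A through the feed wire.
P_line = I² R_line = (2.255)² × 0.346 = 1.759 W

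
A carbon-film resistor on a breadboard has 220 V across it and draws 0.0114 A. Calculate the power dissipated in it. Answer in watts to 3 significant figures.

2.51 W

Both the voltage across and the current through the element are known, so P = V I applies directly.
P = 220 V × 0.01140 A = 2.508 W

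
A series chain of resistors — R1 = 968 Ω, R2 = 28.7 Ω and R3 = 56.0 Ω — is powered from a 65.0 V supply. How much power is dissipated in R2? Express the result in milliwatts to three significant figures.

109 mW

Series elements share the same current, so find I first, then use P = I²R.
R_total = 968 + 28.7 + 56.0 = 1053 Ω
I = V / R_total = 65.0 / 1053 = 0.06175 A
P_R2 = I² × R2 = (0.06175)² × 28.7 = 0.1094 W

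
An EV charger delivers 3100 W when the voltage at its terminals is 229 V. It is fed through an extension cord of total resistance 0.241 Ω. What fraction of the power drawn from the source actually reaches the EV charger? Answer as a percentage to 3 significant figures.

I = P / V = 3100 / 229 = 13.54 A through the extension cord.
P_line = I² R_line = (13.54)² × 0.241 = 44.16 W
P_source = P_load + P_line = 3100 + 44.16 = 3144 W
η = P_load / P_source = 3100 / 3144 = 0.9860

98.6 %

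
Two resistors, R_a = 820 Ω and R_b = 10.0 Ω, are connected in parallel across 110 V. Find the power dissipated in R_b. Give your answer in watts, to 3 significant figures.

1210 W

The supply voltage appears across each parallel branch — just use P = V²/R_b.
P_R_b = V² / R_b = (110)² / 10.0 Ω = 1210 W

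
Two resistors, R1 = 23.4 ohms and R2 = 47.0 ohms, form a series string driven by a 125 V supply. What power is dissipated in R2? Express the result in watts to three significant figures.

148 W

The current is common to all series resistors; compute it, then apply P = I²R for the target.
R_total = 23.4 + 47.0 = 70.40 Ω
I = V / R_total = 125 / 70.40 = 1.776 A
P_R2 = I² × R2 = (1.776)² × 47.0 = 148.2 W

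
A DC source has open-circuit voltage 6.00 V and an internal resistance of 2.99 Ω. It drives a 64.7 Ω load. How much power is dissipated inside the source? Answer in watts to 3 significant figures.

Internal loss is I²r, with I set by the total series resistance r+R.
I = ε / (r + R) = 6.00 / (2.99 + 64.7) = 0.08864 A
P_int = I² r = (0.08864)² × 2.99 = 0.02349 W

0.0235 W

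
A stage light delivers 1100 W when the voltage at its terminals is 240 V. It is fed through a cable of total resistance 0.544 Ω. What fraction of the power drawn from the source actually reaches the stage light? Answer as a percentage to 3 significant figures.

I = P / V = 1100 / 240 = 4.583 A through the cable.
P_line = I² R_line = (4.583)² × 0.544 = 11.43 W
P_source = P_load + P_line = 1100 + 11.43 = 1111 W
η = P_load / P_source = 1100 / 1111 = 0.9897

99.0 %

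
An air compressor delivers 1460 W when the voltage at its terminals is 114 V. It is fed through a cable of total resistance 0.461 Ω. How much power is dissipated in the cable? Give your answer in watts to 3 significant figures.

75.6 W

Only the current and the line resistance are needed for the I²R loss.
I = P / V = 1460 / 114 = 12.81 A through the cable.
P_line = I² R_line = (12.81)² × 0.461 = 75.61 W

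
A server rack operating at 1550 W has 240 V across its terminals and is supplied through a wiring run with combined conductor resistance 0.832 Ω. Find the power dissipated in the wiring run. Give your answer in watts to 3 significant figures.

34.7 W

Line loss is just I²R for the cable — we know both I and R_line directly.
I = P / V = 1550 / 240 = 6.458 A through the wiring run.
P_line = I² R_line = (6.458)² × 0.832 = 34.70 W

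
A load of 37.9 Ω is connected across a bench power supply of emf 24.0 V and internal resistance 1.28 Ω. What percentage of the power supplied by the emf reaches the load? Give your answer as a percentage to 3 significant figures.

96.7 %

η = P_load/(P_load+P_int) = I²R/(I²R+I²r) = R/(R+r) — the I² cancels for series elements.
η = R / (R + r) = 37.9 / (37.9 + 1.28) = 0.9673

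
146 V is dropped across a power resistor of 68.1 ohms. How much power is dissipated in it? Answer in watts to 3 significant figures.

313 W

With V across and R both known, P = V²/R gives the dissipation directly.
P = (146 V)² / 68.1 Ω = 313.0 W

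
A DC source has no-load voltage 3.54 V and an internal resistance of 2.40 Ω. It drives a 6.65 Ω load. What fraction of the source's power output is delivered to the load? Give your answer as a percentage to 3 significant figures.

Both r and R carry the same current, so the power split is just the resistance split: η = R/(R+r).
η = R / (R + r) = 6.65 / (6.65 + 2.40) = 0.7348

73.5 %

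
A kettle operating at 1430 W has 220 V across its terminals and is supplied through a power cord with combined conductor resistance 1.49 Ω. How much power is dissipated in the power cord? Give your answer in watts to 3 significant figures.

63.0 W

The power cord is a series resistance carrying the load current; its dissipation is I²R_line.
I = P / V = 1430 / 220 = 6.500 A through the power cord.
P_line = I² R_line = (6.500)² × 1.49 = 62.95 W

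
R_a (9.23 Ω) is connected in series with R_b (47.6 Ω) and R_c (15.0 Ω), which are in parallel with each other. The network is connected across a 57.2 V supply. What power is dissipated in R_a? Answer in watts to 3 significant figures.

70.9 W

Reduce the parallel pair to R_p first; the network is then a simple series string.
R_p = (47.6×15.0)/(47.6+15.0) = 11.41 Ω
R_total = 9.23 + 11.41 = 20.64 Ω
I = V / R_total = 57.2 / 20.64 = 2.772 A
R_a is in the main series path, so its power is I²R_a.
P_R_a = (2.772)² × 9.23 = 70.92 W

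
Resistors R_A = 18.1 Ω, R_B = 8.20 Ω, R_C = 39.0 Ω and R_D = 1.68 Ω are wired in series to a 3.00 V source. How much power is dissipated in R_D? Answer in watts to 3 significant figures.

0.00337 W

In a series string the same current flows through every resistor — find that current, then P = I²R for the one we want.
R_total = 18.1 + 8.20 + 39.0 + 1.68 = 66.98 Ω
I = V / R_total = 3.00 / 66.98 = 0.04479 A
P_R_D = I² × R_D = (0.04479)² × 1.68 = 0.003370 W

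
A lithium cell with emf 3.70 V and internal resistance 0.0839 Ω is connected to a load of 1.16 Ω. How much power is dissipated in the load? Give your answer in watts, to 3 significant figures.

The internal resistance and the load are in series, so the same I flows through both; get I from ε/(r+R), then I²R for the load.
I = ε / (r + R) = 3.70 / (0.0839 + 1.16) = 2.975 A
P_load = I² R = (2.975)² × 1.16 = 10.26 W

10.3 W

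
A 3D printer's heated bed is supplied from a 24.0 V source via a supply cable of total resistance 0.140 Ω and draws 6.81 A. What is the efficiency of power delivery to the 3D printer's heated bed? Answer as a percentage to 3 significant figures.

96.0 %

The supply cable carries the full 6.81 A.
P_line = I² R_line = (6.810)² × 0.140 = 6.493 W
P_source = V I = 24.0 × 6.810 = 163.4 W; P_load = 156.9 W
η = P_load / P_source = 156.9 / 163.4 = 0.9603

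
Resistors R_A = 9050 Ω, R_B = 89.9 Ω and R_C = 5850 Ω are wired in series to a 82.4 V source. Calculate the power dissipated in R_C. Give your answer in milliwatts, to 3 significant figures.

In a series string the same current flows through every resistor — find that current, then P = I²R for the one we want.
R_total = 9050 + 89.9 + 5850 = 14990 Ω
I = V / R_total = 82.4 / 14990 = 0.005497 A
P_R_C = I² × R_C = (0.005497)² × 5850 = 0.1768 W

177 mW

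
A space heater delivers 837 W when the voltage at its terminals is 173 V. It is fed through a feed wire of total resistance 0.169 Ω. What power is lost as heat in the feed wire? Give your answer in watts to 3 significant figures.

3.96 W

The feed wire and load are in series, so the same current flows in both; the loss is I²R_line.
I = P / V = 837 / 173 = 4.838 A through the feed wire.
P_line = I² R_line = (4.838)² × 0.169 = 3.956 W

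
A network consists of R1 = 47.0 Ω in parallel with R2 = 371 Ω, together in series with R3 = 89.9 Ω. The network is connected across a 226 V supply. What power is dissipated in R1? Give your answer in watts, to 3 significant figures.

First find R_p for the parallel pair, then treat R_p + R3 as a series loop.
R_p = (47.0×371)/(47.0+371) = 41.72 Ω
R_total = R_p + 89.9 = 41.72 + 89.9 = 131.6 Ω
I = V / R_total = 226 / 131.6 = 1.717 A
Voltage across the parallel pair: V_p = I × R_p = 1.717 × 41.72 = 71.63 V
R1 has V_p across it, so P = V_p²/R1.
P_R1 = (71.63)² / 47.0 = 109.2 W

109 W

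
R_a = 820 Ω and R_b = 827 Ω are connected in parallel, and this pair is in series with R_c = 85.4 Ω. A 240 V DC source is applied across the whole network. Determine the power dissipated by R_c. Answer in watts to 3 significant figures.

Combine R_a and R_b into their parallel equivalent first, reducing the network to two series resistors.
R_p = (820×827)/(820+827) = 411.7 Ω
R_total = R_p + 85.4 = 411.7 + 85.4 = 497.1 Ω
I = V / R_total = 240 / 497.1 = 0.4828 A
R_c is the series element, so its power is I²R.
P_R_c = (0.4828)² × 85.4 = 19.90 W

19.9 W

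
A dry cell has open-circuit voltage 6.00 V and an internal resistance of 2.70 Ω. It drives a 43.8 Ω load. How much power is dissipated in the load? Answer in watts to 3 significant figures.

The internal resistance and the load are in series, so the same I flows through both; get I from ε/(r+R), then I²R for the load.
I = ε / (r + R) = 6.00 / (2.70 + 43.8) = 0.1290 A
P_load = I² R = (0.1290)² × 43.8 = 0.7292 W

0.729 W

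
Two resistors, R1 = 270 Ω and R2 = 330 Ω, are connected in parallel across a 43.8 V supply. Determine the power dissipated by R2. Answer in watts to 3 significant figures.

The supply voltage appears across each parallel branch — just use P = V²/R2.
P_R2 = V² / R2 = (43.8)² / 330 Ω = 5.813 W

5.81 W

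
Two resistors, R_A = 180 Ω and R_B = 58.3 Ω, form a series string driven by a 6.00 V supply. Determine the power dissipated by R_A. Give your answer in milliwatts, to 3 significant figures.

Series elements share the same current, so find I first, then use P = I²R.
R_total = 180 + 58.3 = 238.3 Ω
I = V / R_total = 6.00 / 238.3 = 0.02518 A
P_R_A = I² × R_A = (0.02518)² × 180 = 0.1141 W

114 mW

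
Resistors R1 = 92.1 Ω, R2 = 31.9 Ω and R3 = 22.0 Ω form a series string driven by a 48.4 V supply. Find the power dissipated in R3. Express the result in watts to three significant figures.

In a series string the same current flows through every resistor — find that current, then P = I²R for the one we want.
R_total = 92.1 + 31.9 + 22.0 = 146.0 Ω
I = V / R_total = 48.4 / 146.0 = 0.3315 A
P_R3 = I² × R3 = (0.3315)² × 22.0 = 2.418 W

2.42 W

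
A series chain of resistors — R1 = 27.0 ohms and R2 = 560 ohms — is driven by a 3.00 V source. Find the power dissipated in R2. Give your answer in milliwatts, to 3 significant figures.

In a series string the same current flows through every resistor — find that current, then P = I²R for the one we want.
R_total = 27.0 + 560 = 587.0 Ω
I = V / R_total = 3.00 / 587.0 = 0.005111 A
P_R2 = I² × R2 = (0.005111)² × 560 = 0.01463 W

14.6 mW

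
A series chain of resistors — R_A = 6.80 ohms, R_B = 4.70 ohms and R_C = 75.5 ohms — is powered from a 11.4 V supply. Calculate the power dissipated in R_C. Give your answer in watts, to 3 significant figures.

1.30 W

The current is common to all series resistors; compute it, then apply P = I²R for the target.
R_total = 6.80 + 4.70 + 75.5 = 87.00 Ω
I = V / R_total = 11.4 / 87.00 = 0.1310 A
P_R_C = I² × R_C = (0.1310)² × 75.5 = 1.296 W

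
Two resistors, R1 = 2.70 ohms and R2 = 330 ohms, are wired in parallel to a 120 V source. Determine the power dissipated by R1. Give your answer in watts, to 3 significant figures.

5330 W

Parallel branches share the same voltage; P = V²/R gives the branch power in one step.
P_R1 = V² / R1 = (120)² / 2.70 Ω = 5333 W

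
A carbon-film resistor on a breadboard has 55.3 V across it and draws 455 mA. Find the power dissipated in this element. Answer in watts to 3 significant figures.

25.2 W

Since both terminal voltage and current are stated, P = V I gives the power in one step.
P = 55.3 V × 0.4550 A = 25.16 W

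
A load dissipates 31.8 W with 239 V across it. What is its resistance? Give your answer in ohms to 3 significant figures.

1800 Ω

Rearranging the power relation for the two known quantities gives R = V² / P.
R = (239)² / 31.8 = 1796 Ω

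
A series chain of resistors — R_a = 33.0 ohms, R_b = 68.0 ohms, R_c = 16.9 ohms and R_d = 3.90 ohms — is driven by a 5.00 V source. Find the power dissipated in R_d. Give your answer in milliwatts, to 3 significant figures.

Series elements share the same current, so find I first, then use P = I²R.
R_total = 33.0 + 68.0 + 16.9 + 3.90 = 121.8 Ω
I = V / R_total = 5.00 / 121.8 = 0.04105 A
P_R_d = I² × R_d = (0.04105)² × 3.90 = 0.006572 W

6.57 mW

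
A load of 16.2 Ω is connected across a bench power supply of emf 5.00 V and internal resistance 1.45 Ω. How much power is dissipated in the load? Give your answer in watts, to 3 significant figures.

1.30 W

Load and internal resistance form a series loop — compute the loop current, then the load power via I²R.
I = ε / (r + R) = 5.00 / (1.45 + 16.2) = 0.2833 A
P_load = I² R = (0.2833)² × 16.2 = 1.300 W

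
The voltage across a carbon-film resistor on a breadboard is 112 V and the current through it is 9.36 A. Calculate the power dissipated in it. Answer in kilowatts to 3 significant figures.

1.05 kW

Since both terminal voltage and current are stated, P = V I gives the power in one step.
P = 112 V × 9.360 A = 1048 W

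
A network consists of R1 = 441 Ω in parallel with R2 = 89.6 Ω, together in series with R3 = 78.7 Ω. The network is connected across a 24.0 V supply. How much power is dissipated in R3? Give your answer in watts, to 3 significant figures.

1.93 W

Collapse the R1‖R2 pair into one equivalent R_p; then R_p and R3 form a series string.
R_p = (441×89.6)/(441+89.6) = 74.47 Ω
R_total = R_p + 78.7 = 74.47 + 78.7 = 153.2 Ω
I = V / R_total = 24.0 / 153.2 = 0.1567 A
All the supply current flows through R3; use P = I²R3.
P_R3 = (0.1567)² × 78.7 = 1.932 W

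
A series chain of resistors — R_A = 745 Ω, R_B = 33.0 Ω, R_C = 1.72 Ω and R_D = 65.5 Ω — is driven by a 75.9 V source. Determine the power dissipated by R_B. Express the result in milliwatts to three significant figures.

In a series string the same current flows through every resistor — find that current, then P = I²R for the one we want.
R_total = 745 + 33.0 + 1.72 + 65.5 = 845.2 Ω
I = V / R_total = 75.9 / 845.2 = 0.08980 A
P_R_B = I² × R_B = (0.08980)² × 33.0 = 0.2661 W

266 mW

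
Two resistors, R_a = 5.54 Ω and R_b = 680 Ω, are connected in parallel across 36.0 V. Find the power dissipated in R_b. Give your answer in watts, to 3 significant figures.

1.91 W

Each parallel branch sees the full supply voltage, so P = V²/R applies directly to the target branch.
P_R_b = V² / R_b = (36.0)² / 680 Ω = 1.906 W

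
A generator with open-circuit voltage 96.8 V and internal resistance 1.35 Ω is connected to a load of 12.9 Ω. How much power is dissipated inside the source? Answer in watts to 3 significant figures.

The internal resistance carries the same current as the load; P_int = I²r.
I = ε / (r + R) = 96.8 / (1.35 + 12.9) = 6.793 A
P_int = I² r = (6.793)² × 1.35 = 62.30 W

62.3 W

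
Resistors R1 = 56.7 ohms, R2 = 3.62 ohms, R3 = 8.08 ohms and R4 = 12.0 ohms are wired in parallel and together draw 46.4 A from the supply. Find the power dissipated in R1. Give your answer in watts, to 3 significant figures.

Parallel branches share V, not I — compute V via R_eq, then use V²/R for the target branch.
1/R_eq = 1/56.7 + 1/3.62 + 1/8.08 + 1/12.0 ⇒ R_eq = 1.996 Ω
V = I_total × R_eq = 46.40 × 1.996 = 92.62 V
P_R1 = V² / R1 = (92.62)² / 56.7 = 151.3 W

151 W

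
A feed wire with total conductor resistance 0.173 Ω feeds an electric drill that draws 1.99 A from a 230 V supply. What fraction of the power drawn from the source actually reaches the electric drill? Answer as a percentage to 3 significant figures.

99.9 %

The feed wire carries the full 1.99 A.
P_line = I² R_line = (1.990)² × 0.173 = 0.6851 W
P_source = V I = 230 × 1.990 = 457.7 W; P_load = 457.0 W
η = P_load / P_source = 457.0 / 457.7 = 0.9985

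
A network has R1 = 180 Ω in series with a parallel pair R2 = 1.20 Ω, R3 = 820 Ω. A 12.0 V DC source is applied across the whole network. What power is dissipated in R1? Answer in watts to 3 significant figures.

0.789 W

Collapse R2‖R3 to a single equivalent, reducing the network to two series elements.
R_p = (1.20×820)/(1.20+820) = 1.198 Ω
R_total = 180 + 1.198 = 181.2 Ω
I = V / R_total = 12.0 / 181.2 = 0.06623 A
R1 is in the main series path, so its power is I²R1.
P_R1 = (0.06623)² × 180 = 0.7895 W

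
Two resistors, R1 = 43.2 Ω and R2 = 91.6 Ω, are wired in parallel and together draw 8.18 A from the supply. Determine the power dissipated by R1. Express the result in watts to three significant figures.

The branches share the same voltage, but only the total current is given — find V from the equivalent resistance first.
1/R_eq = 1/43.2 + 1/91.6 ⇒ R_eq = 29.36 Ω
V = I_total × R_eq = 8.180 × 29.36 = 240.1 V
P_R1 = V² / R1 = (240.1)² / 43.2 = 1335 W

1330 W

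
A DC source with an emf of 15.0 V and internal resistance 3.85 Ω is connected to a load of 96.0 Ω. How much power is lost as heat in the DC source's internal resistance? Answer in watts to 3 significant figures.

The internal resistance carries the same current as the load; P_int = I²r.
I = ε / (r + R) = 15.0 / (3.85 + 96.0) = 0.1502 A
P_int = I² r = (0.1502)² × 3.85 = 0.08689 W

0.0869 W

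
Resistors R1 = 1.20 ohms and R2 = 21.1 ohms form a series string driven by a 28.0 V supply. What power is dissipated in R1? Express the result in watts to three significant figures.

1.89 W

Series elements share the same current, so find I first, then use P = I²R.
R_total = 1.20 + 21.1 = 22.30 Ω
I = V / R_total = 28.0 / 22.30 = 1.256 A
P_R1 = I² × R1 = (1.256)² × 1.20 = 1.892 W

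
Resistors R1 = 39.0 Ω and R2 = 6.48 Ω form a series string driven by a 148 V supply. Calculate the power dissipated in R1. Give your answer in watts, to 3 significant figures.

413 W

Series elements share the same current, so find I first, then use P = I²R.
R_total = 39.0 + 6.48 = 45.48 Ω
I = V / R_total = 148 / 45.48 = 3.254 A
P_R1 = I² × R1 = (3.254)² × 39.0 = 413.0 W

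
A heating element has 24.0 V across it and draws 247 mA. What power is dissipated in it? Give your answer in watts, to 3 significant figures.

5.93 W

V and I are known directly — P = V I, no intermediate step needed.
P = 24.0 V × 0.2470 A = 5.928 W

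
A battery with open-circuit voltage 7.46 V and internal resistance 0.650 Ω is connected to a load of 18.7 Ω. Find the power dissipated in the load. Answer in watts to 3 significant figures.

Find the circuit current first, then P = I²R for the load (series elements share I).
I = ε / (r + R) = 7.46 / (0.650 + 18.7) = 0.3855 A
P_load = I² R = (0.3855)² × 18.7 = 2.779 W

2.78 W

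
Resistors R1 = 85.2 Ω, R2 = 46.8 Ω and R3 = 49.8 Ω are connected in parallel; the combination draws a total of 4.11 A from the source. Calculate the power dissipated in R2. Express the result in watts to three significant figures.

128 W

Only the total current is stated, so first find the parallel equivalent to get the voltage across the combination.
1/R_eq = 1/85.2 + 1/46.8 + 1/49.8 ⇒ R_eq = 18.80 Ω
V = I_total × R_eq = 4.110 × 18.80 = 77.28 V
P_R2 = V² / R2 = (77.28)² / 46.8 = 127.6 W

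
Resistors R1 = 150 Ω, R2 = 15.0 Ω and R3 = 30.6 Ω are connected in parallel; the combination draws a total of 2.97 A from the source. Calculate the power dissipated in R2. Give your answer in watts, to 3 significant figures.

52.3 W

The branches share the same voltage, but only the total current is given — find V from the equivalent resistance first.
1/R_eq = 1/150 + 1/15.0 + 1/30.6 ⇒ R_eq = 9.433 Ω
V = I_total × R_eq = 2.970 × 9.433 = 28.02 V
P_R2 = V² / R2 = (28.02)² / 15.0 = 52.32 W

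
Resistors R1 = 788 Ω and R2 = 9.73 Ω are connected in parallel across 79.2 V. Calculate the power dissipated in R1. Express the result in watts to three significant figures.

Every branch has 79.2 V across it, so for R1 the power is simply V²/R.
P_R1 = V² / R1 = (79.2)² / 788 Ω = 7.960 W

7.96 W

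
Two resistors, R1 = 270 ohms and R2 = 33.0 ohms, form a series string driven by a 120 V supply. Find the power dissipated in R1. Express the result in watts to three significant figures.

42.3 W

The current is common to all series resistors; compute it, then apply P = I²R for the target.
R_total = 270 + 33.0 = 303.0 Ω
I = V / R_total = 120 / 303.0 = 0.3960 A
P_R1 = I² × R1 = (0.3960)² × 270 = 42.35 W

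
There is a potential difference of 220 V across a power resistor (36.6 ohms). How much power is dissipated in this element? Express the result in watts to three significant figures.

1320 W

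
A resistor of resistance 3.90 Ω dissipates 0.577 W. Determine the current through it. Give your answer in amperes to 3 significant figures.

Inverting the appropriate power form: I = √(P / R).
I = √(0.577 / 3.90) = 0.3846 A

0.385 A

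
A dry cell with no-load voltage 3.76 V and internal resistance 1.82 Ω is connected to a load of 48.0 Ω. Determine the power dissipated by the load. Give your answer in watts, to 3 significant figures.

Find the circuit current first, then P = I²R for the load (series elements share I).
I = ε / (r + R) = 3.76 / (1.82 + 48.0) = 0.07547 A
P_load = I² R = (0.07547)² × 48.0 = 0.2734 W

0.273 W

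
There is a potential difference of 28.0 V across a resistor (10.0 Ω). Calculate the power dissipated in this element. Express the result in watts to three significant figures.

Voltage and resistance are given, so P = V²/R is the one-step route.
P = (28.0 V)² / 10.0 Ω = 78.40 W

78.4 W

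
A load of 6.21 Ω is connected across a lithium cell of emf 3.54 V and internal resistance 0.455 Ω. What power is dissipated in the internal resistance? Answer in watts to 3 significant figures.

0.128 W

r is in series with the load, so it carries the full circuit current — the loss in it is I²r.
I = ε / (r + R) = 3.54 / (0.455 + 6.21) = 0.5311 A
P_int = I² r = (0.5311)² × 0.455 = 0.1284 W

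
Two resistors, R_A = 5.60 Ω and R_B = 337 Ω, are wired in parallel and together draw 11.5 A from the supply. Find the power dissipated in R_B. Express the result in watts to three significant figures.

11.9 W

Parallel branches share V, not I — compute V via R_eq, then use V²/R for the target branch.
1/R_eq = 1/5.60 + 1/337 ⇒ R_eq = 5.508 Ω
V = I_total × R_eq = 11.50 × 5.508 = 63.35 V
P_R_B = V² / R_B = (63.35)² / 337 = 11.91 W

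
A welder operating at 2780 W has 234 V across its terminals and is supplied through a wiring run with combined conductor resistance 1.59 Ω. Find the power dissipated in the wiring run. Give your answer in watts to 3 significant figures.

Only the current and the line resistance are needed for the I²R loss.
I = P / V = 2780 / 234 = 11.88 A through the wiring run.
P_line = I² R_line = (11.88)² × 1.59 = 224.4 W

224 W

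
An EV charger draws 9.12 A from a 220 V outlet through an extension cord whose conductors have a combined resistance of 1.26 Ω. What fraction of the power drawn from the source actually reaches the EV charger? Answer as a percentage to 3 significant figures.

94.8 %

The extension cord carries the full 9.12 A.
P_line = I² R_line = (9.120)² × 1.26 = 104.8 W
P_source = V I = 220 × 9.120 = 2006 W; P_load = 1902 W
η = P_load / P_source = 1902 / 2006 = 0.9478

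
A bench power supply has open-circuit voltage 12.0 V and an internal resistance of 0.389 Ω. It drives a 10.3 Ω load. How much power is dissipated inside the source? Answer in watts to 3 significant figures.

The internal resistance carries the same current as the load; P_int = I²r.
I = ε / (r + R) = 12.0 / (0.389 + 10.3) = 1.123 A
P_int = I² r = (1.123)² × 0.389 = 0.4903 W

0.490 W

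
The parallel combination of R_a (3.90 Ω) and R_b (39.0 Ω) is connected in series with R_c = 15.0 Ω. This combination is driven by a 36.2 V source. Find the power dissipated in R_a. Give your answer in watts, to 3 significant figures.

12.3 W

Reduce the parallel combination to a single R_p; the circuit then becomes R_p in series with the remaining resistor.
R_p = (3.90×39.0)/(3.90+39.0) = 3.545 Ω
R_total = R_p + 15.0 = 3.545 + 15.0 = 18.55 Ω
I = V / R_total = 36.2 / 18.55 = 1.952 A
Voltage across the parallel pair: V_p = I × R_p = 1.952 × 3.545 = 6.921 V
Use P = V²/R for R_a with V = V_p.
P_R_a = (6.921)² / 3.90 = 12.28 W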